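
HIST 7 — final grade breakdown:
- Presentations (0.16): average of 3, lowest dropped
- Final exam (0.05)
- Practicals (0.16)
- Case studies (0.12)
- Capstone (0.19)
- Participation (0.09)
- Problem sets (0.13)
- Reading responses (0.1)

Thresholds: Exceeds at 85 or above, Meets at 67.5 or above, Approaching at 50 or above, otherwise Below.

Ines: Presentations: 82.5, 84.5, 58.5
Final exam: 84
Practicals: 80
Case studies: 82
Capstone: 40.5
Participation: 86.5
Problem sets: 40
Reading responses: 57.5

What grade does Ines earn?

Presentations: drop 58.5 → average of remaining 2 = 167/2 = 83.5
Weighted total:
  Presentations 83.5 × 0.16 = 13.36
  Final exam 84 × 0.05 = 4.2
  Practicals 80 × 0.16 = 12.8
  Case studies 82 × 0.12 = 9.84
  Capstone 40.5 × 0.19 = 7.695
  Participation 86.5 × 0.09 = 7.785
  Problem sets 40 × 0.13 = 5.2
  Reading responses 57.5 × 0.1 = 5.75
Sum = 66.63
66.63 is ≥ 50 and < 67.5 → Approaching

Approaching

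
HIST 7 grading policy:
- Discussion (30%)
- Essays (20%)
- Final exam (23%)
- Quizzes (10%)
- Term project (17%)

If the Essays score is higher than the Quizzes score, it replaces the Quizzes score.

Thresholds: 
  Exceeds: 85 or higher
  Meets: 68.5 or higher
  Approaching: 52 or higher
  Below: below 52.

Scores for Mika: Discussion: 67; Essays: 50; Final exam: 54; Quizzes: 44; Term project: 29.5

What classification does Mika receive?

Approaching

Essays (50) > Quizzes (44), so Quizzes counts as 50.
Weighted total:
  Discussion 67 × 0.3 = 20.1
  Essays 50 × 0.2 = 10
  Final exam 54 × 0.23 = 12.42
  Quizzes 50 × 0.1 = 5
  Term project 29.5 × 0.17 = 5.015
Sum = 52.535
52.535 is ≥ 52 and < 68.5 → Approaching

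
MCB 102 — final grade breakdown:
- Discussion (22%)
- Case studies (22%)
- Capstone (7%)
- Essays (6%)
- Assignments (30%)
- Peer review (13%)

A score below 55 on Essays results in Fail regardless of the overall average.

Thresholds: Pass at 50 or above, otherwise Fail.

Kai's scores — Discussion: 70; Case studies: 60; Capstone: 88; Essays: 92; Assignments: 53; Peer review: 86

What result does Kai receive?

Essays score 92 ≥ 55: minimum met.
Weighted total:
  Discussion 70 × 0.22 = 15.4
  Case studies 60 × 0.22 = 13.2
  Capstone 88 × 0.07 = 6.16
  Essays 92 × 0.06 = 5.52
  Assignments 53 × 0.3 = 15.9
  Peer review 86 × 0.13 = 11.18
Sum = 67.36
67.36 ≥ 50 → Pass

Pass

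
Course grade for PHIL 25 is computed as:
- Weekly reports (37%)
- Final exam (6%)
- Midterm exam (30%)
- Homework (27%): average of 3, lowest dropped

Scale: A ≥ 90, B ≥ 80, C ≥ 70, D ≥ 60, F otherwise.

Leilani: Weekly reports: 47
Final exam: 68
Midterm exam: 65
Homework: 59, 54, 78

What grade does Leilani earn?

Homework: drop 54 → average of remaining 2 = 137/2 = 68.5
Weighted total:
  Weekly reports 47 × 0.37 = 17.39
  Final exam 68 × 0.06 = 4.08
  Midterm exam 65 × 0.3 = 19.5
  Homework 68.5 × 0.27 = 18.495
Sum = 59.465
59.465 < 60 → F

F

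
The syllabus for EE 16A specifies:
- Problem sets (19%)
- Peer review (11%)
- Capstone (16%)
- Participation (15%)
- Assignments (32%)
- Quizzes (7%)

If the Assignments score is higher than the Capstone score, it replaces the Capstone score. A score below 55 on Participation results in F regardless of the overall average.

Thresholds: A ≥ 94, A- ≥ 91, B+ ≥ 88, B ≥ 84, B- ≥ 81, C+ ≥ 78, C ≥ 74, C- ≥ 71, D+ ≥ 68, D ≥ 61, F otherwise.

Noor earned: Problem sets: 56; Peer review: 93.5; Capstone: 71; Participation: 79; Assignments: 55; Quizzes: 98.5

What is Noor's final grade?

D+

Assignments (55) ≤ Capstone (71), so Capstone stays at 71.
Participation score 79 ≥ 55: minimum met.
Weighted total:
  Problem sets 56 × 0.19 = 10.64
  Peer review 93.5 × 0.11 = 10.285
  Capstone 71 × 0.16 = 11.36
  Participation 79 × 0.15 = 11.85
  Assignments 55 × 0.32 = 17.6
  Quizzes 98.5 × 0.07 = 6.895
Sum = 68.63
68.63 is ≥ 68 and < 71 → D+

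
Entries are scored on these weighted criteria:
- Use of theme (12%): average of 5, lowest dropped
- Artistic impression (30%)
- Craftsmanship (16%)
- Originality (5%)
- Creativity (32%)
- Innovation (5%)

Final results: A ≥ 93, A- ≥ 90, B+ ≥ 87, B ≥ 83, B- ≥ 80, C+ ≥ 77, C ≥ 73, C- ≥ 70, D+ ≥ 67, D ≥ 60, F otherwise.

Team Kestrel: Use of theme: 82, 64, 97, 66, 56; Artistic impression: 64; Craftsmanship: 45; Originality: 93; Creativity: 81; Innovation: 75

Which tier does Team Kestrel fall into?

D+

Use of theme: drop 56 → average of remaining 4 = 309/4 = 77.25
Weighted total:
  Use of theme 77.25 × 0.12 = 9.27
  Artistic impression 64 × 0.3 = 19.2
  Craftsmanship 45 × 0.16 = 7.2
  Originality 93 × 0.05 = 4.65
  Creativity 81 × 0.32 = 25.92
  Innovation 75 × 0.05 = 3.75
Sum = 69.99
69.99 is ≥ 67 and < 70 → D+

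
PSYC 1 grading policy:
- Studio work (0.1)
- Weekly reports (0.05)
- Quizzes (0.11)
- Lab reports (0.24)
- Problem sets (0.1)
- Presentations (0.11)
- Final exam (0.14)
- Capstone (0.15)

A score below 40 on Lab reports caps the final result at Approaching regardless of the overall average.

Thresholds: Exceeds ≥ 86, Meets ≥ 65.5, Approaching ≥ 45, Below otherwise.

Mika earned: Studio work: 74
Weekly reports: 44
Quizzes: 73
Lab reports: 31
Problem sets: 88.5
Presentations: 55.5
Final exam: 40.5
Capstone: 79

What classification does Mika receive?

Approaching

Lab reports score 31 < 40: minimum not met.
Weighted total:
  Studio work 74 × 0.1 = 7.4
  Weekly reports 44 × 0.05 = 2.2
  Quizzes 73 × 0.11 = 8.03
  Lab reports 31 × 0.24 = 7.44
  Problem sets 88.5 × 0.1 = 8.85
  Presentations 55.5 × 0.11 = 6.105
  Final exam 40.5 × 0.14 = 5.67
  Capstone 79 × 0.15 = 11.85
Sum = 57.545
57.545 would be Approaching; cap at Approaching applies → Approaching.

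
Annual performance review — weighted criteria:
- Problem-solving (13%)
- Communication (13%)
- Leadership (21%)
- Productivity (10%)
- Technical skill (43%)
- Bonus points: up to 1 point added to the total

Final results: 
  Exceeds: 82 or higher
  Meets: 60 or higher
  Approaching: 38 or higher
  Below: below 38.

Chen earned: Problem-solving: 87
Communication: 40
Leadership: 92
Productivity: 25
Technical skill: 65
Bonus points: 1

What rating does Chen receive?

Weighted total:
  Problem-solving 87 × 0.13 = 11.31
  Communication 40 × 0.13 = 5.2
  Leadership 92 × 0.21 = 19.32
  Productivity 25 × 0.1 = 2.5
  Technical skill 65 × 0.43 = 27.95
Sum = 66.28
Bonus points: 66.28 + 1 = 67.28
67.28 is ≥ 60 and < 82 → Meets

Meets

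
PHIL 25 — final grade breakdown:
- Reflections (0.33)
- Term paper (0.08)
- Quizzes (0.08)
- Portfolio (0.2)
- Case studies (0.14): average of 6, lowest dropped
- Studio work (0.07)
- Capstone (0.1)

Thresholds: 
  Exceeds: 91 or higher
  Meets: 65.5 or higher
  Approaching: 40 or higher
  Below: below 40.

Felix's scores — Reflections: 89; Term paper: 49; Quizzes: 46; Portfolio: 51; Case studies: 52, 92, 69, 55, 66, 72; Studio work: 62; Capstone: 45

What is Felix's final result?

Meets

Case studies: drop 52 → average of remaining 5 = 354/5 = 70.8
Weighted total:
  Reflections 89 × 0.33 = 29.37
  Term paper 49 × 0.08 = 3.92
  Quizzes 46 × 0.08 = 3.68
  Portfolio 51 × 0.2 = 10.2
  Case studies 70.8 × 0.14 = 9.912
  Studio work 62 × 0.07 = 4.34
  Capstone 45 × 0.1 = 4.5
Sum = 65.922
65.922 is ≥ 65.5 and < 91 → Meets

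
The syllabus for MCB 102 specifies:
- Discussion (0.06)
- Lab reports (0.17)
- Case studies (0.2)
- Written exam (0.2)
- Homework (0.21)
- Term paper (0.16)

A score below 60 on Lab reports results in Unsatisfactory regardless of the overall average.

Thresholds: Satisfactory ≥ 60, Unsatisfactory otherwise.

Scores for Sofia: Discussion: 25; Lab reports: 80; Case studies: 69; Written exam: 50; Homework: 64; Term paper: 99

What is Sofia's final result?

Satisfactory

Lab reports score 80 ≥ 60: minimum met.
Weighted total:
  Discussion 25 × 0.06 = 1.5
  Lab reports 80 × 0.17 = 13.6
  Case studies 69 × 0.2 = 13.8
  Written exam 50 × 0.2 = 10
  Homework 64 × 0.21 = 13.44
  Term paper 99 × 0.16 = 15.84
Sum = 68.18
68.18 ≥ 60 → Satisfactory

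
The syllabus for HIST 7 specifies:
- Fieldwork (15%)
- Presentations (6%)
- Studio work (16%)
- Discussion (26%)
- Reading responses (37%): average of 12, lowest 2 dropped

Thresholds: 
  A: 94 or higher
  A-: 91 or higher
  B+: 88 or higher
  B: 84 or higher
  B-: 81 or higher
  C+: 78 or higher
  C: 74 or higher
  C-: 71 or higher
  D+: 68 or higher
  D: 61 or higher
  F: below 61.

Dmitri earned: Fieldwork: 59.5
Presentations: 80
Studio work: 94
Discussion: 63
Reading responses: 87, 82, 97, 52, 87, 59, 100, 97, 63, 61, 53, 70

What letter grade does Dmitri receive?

C

Reading responses: drop 52, 53 → average of remaining 10 = 803/10 = 80.3
Weighted total:
  Fieldwork 59.5 × 0.15 = 8.925
  Presentations 80 × 0.06 = 4.8
  Studio work 94 × 0.16 = 15.04
  Discussion 63 × 0.26 = 16.38
  Reading responses 80.3 × 0.37 = 29.711
Sum = 74.856
74.856 is ≥ 74 and < 78 → C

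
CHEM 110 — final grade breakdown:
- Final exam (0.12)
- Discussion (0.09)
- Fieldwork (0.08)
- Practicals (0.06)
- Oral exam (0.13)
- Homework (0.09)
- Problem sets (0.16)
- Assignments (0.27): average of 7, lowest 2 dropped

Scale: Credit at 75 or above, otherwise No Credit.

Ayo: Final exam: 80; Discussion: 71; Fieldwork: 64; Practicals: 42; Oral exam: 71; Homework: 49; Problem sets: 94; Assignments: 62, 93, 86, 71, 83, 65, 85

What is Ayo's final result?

Assignments: drop 62, 65 → average of remaining 5 = 418/5 = 83.6
Weighted total:
  Final exam 80 × 0.12 = 9.6
  Discussion 71 × 0.09 = 6.39
  Fieldwork 64 × 0.08 = 5.12
  Practicals 42 × 0.06 = 2.52
  Oral exam 71 × 0.13 = 9.23
  Homework 49 × 0.09 = 4.41
  Problem sets 94 × 0.16 = 15.04
  Assignments 83.6 × 0.27 = 22.572
Sum = 74.882
74.882 < 75 → No Credit

No Credit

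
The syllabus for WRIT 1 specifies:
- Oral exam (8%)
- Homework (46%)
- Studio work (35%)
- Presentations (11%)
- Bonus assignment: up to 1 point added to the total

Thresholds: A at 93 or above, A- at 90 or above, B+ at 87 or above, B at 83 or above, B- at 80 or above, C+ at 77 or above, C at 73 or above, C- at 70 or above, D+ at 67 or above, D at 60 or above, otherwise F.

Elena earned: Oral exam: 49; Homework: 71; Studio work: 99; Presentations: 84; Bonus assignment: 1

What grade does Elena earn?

B-

Weighted total:
  Oral exam 49 × 0.08 = 3.92
  Homework 71 × 0.46 = 32.66
  Studio work 99 × 0.35 = 34.65
  Presentations 84 × 0.11 = 9.24
Sum = 80.47
Bonus assignment: 80.47 + 1 = 81.47
81.47 is ≥ 80 and < 83 → B-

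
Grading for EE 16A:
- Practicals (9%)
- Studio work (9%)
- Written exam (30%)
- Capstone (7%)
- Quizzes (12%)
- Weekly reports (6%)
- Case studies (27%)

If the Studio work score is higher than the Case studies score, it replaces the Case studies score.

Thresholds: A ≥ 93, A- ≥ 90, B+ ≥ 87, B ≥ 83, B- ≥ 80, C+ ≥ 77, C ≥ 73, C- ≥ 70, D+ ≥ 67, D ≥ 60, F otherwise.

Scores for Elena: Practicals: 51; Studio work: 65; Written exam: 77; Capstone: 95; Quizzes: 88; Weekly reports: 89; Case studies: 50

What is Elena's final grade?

C

Studio work (65) > Case studies (50), so Case studies counts as 65.
Weighted total:
  Practicals 51 × 0.09 = 4.59
  Studio work 65 × 0.09 = 5.85
  Written exam 77 × 0.3 = 23.1
  Capstone 95 × 0.07 = 6.65
  Quizzes 88 × 0.12 = 10.56
  Weekly reports 89 × 0.06 = 5.34
  Case studies 65 × 0.27 = 17.55
Sum = 73.64
73.64 is ≥ 73 and < 77 → C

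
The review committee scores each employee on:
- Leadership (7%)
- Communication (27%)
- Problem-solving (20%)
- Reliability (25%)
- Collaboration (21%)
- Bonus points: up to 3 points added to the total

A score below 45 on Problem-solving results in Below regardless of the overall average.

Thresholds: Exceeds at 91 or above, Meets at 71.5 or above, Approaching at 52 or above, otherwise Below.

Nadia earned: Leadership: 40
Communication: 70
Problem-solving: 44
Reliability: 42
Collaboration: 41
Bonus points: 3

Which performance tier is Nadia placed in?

Below

Problem-solving score 44 < 45: minimum not met.
Weighted total:
  Leadership 40 × 0.07 = 2.8
  Communication 70 × 0.27 = 18.9
  Problem-solving 44 × 0.2 = 8.8
  Reliability 42 × 0.25 = 10.5
  Collaboration 41 × 0.21 = 8.61
Sum = 49.61
Bonus points: 49.61 + 3 = 52.61
Because the Problem-solving minimum was not met, the result is Below.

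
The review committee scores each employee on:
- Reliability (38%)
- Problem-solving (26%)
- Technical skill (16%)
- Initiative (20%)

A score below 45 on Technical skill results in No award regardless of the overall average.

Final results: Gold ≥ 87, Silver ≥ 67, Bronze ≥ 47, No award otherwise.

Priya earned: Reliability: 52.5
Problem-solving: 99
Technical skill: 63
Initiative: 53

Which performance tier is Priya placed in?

Technical skill score 63 ≥ 45: minimum met.
Weighted total:
  Reliability 52.5 × 0.38 = 19.95
  Problem-solving 99 × 0.26 = 25.74
  Technical skill 63 × 0.16 = 10.08
  Initiative 53 × 0.2 = 10.6
Sum = 66.37
66.37 is ≥ 47 and < 67 → Bronze

Bronze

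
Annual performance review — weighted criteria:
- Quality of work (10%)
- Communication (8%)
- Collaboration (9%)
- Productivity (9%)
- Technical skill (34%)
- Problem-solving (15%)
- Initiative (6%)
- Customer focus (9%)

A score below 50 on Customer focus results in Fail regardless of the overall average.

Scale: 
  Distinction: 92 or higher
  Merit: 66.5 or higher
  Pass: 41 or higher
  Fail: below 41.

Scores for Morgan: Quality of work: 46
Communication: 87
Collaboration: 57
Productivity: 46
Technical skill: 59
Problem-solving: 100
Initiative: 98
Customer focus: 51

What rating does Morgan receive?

Customer focus score 51 ≥ 50: minimum met.
Weighted total:
  Quality of work 46 × 0.1 = 4.6
  Communication 87 × 0.08 = 6.96
  Collaboration 57 × 0.09 = 5.13
  Productivity 46 × 0.09 = 4.14
  Technical skill 59 × 0.34 = 20.06
  Problem-solving 100 × 0.15 = 15
  Initiative 98 × 0.06 = 5.88
  Customer focus 51 × 0.09 = 4.59
Sum = 66.36
66.36 is ≥ 41 and < 66.5 → Pass

Pass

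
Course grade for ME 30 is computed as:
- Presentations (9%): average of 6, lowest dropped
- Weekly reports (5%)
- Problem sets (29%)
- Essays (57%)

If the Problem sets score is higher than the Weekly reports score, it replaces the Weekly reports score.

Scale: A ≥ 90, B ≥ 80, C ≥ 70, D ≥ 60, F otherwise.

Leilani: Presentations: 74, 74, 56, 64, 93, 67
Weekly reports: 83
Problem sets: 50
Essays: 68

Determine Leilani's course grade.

Presentations: drop 56 → average of remaining 5 = 372/5 = 74.4
Problem sets (50) ≤ Weekly reports (83), so Weekly reports stays at 83.
Weighted total:
  Presentations 74.4 × 0.09 = 6.696
  Weekly reports 83 × 0.05 = 4.15
  Problem sets 50 × 0.29 = 14.5
  Essays 68 × 0.57 = 38.76
Sum = 64.106
64.106 is ≥ 60 and < 70 → D

D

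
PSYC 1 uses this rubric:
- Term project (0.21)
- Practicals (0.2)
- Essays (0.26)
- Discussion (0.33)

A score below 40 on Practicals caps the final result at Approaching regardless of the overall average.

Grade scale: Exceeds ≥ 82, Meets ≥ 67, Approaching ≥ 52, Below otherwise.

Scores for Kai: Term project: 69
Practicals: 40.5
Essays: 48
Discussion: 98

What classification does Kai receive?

Meets

Practicals score 40.5 ≥ 40: minimum met.
Weighted total:
  Term project 69 × 0.21 = 14.49
  Practicals 40.5 × 0.2 = 8.1
  Essays 48 × 0.26 = 12.48
  Discussion 98 × 0.33 = 32.34
Sum = 67.41
67.41 is ≥ 67 and < 82 → Meets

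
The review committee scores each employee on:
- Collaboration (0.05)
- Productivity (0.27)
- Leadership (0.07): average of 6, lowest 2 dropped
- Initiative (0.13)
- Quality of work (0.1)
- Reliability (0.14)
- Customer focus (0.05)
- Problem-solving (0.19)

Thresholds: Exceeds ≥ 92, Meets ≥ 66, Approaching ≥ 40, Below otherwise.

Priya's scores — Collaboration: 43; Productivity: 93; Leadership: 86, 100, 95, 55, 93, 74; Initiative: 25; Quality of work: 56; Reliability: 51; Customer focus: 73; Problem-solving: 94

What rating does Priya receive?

Meets

Leadership: drop 55, 74 → average of remaining 4 = 374/4 = 93.5
Weighted total:
  Collaboration 43 × 0.05 = 2.15
  Productivity 93 × 0.27 = 25.11
  Leadership 93.5 × 0.07 = 6.545
  Initiative 25 × 0.13 = 3.25
  Quality of work 56 × 0.1 = 5.6
  Reliability 51 × 0.14 = 7.14
  Customer focus 73 × 0.05 = 3.65
  Problem-solving 94 × 0.19 = 17.86
Sum = 71.305
71.305 is ≥ 66 and < 92 → Meets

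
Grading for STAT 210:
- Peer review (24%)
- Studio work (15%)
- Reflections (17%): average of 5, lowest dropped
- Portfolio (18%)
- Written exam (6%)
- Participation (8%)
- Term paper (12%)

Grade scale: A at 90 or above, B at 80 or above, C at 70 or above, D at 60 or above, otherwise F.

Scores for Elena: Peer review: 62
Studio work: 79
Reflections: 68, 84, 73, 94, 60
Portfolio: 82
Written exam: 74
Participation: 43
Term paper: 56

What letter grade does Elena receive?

Reflections: drop 60 → average of remaining 4 = 319/4 = 79.75
Weighted total:
  Peer review 62 × 0.24 = 14.88
  Studio work 79 × 0.15 = 11.85
  Reflections 79.75 × 0.17 = 13.5575
  Portfolio 82 × 0.18 = 14.76
  Written exam 74 × 0.06 = 4.44
  Participation 43 × 0.08 = 3.44
  Term paper 56 × 0.12 = 6.72
Sum = 69.6475
69.6475 is ≥ 60 and < 70 → D

D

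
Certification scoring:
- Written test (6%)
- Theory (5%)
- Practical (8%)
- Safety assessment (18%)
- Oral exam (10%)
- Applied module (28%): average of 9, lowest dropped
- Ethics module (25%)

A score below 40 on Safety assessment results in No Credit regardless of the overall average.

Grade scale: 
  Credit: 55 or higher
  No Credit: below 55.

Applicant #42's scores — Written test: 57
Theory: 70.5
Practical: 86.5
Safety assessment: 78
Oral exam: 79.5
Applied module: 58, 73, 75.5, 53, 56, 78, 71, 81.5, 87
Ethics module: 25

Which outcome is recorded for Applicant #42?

Credit

Applied module: drop 53 → average of remaining 8 = 580/8 = 72.5
Safety assessment score 78 ≥ 40: minimum met.
Weighted total:
  Written test 57 × 0.06 = 3.42
  Theory 70.5 × 0.05 = 3.525
  Practical 86.5 × 0.08 = 6.92
  Safety assessment 78 × 0.18 = 14.04
  Oral exam 79.5 × 0.1 = 7.95
  Applied module 72.5 × 0.28 = 20.3
  Ethics module 25 × 0.25 = 6.25
Sum = 62.405
62.405 ≥ 55 → Credit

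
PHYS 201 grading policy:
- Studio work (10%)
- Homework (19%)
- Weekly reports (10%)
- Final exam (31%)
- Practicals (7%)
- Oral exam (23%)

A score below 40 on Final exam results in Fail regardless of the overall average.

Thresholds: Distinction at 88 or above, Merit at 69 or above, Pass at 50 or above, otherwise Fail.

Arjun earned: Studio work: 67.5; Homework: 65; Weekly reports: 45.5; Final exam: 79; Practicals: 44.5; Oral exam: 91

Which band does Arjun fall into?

Merit

Final exam score 79 ≥ 40: minimum met.
Weighted total:
  Studio work 67.5 × 0.1 = 6.75
  Homework 65 × 0.19 = 12.35
  Weekly reports 45.5 × 0.1 = 4.55
  Final exam 79 × 0.31 = 24.49
  Practicals 44.5 × 0.07 = 3.115
  Oral exam 91 × 0.23 = 20.93
Sum = 72.185
72.185 is ≥ 69 and < 88 → Merit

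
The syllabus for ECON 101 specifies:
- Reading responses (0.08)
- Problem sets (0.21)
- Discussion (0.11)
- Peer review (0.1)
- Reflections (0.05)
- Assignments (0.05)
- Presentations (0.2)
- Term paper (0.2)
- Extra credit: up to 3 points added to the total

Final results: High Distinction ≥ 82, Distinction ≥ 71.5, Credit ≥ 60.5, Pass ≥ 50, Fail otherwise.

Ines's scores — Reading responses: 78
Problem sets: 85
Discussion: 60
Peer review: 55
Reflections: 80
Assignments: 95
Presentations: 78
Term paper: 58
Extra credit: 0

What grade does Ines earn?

Weighted total:
  Reading responses 78 × 0.08 = 6.24
  Problem sets 85 × 0.21 = 17.85
  Discussion 60 × 0.11 = 6.6
  Peer review 55 × 0.1 = 5.5
  Reflections 80 × 0.05 = 4
  Assignments 95 × 0.05 = 4.75
  Presentations 78 × 0.2 = 15.6
  Term paper 58 × 0.2 = 11.6
Sum = 72.14
Extra credit: 72.14 + 0 = 72.14
72.14 is ≥ 71.5 and < 82 → Distinction

Distinction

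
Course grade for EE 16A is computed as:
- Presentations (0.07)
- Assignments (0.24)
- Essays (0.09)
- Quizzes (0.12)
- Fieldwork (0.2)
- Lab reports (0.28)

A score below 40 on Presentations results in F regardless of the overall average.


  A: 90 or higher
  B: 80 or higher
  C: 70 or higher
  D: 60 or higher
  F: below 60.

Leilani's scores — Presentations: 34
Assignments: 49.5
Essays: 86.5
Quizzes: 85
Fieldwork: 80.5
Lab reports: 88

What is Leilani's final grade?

F

Presentations score 34 < 40: minimum not met.
Weighted total:
  Presentations 34 × 0.07 = 2.38
  Assignments 49.5 × 0.24 = 11.88
  Essays 86.5 × 0.09 = 7.785
  Quizzes 85 × 0.12 = 10.2
  Fieldwork 80.5 × 0.2 = 16.1
  Lab reports 88 × 0.28 = 24.64
Sum = 72.985
Because the Presentations minimum was not met, the result is F.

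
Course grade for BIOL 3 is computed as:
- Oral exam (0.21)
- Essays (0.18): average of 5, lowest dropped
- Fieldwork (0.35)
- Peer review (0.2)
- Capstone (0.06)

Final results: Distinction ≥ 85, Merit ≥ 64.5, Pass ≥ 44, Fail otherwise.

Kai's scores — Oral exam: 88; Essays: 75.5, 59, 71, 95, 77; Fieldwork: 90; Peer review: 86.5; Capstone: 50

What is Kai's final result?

Merit

Essays: drop 59 → average of remaining 4 = 318.5/4 = 79.625
Weighted total:
  Oral exam 88 × 0.21 = 18.48
  Essays 79.625 × 0.18 = 14.3325
  Fieldwork 90 × 0.35 = 31.5
  Peer review 86.5 × 0.2 = 17.3
  Capstone 50 × 0.06 = 3
Sum = 84.6125
84.6125 is ≥ 64.5 and < 85 → Merit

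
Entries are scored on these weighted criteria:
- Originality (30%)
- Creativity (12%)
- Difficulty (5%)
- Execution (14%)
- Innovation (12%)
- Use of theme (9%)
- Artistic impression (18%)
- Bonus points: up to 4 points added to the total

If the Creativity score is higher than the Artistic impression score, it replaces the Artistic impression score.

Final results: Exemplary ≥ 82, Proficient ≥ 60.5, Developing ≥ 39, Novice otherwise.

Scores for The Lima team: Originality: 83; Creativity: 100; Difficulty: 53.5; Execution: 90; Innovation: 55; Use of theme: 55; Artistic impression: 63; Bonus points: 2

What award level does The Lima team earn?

Creativity (100) > Artistic impression (63), so Artistic impression counts as 100.
Weighted total:
  Originality 83 × 0.3 = 24.9
  Creativity 100 × 0.12 = 12
  Difficulty 53.5 × 0.05 = 2.675
  Execution 90 × 0.14 = 12.6
  Innovation 55 × 0.12 = 6.6
  Use of theme 55 × 0.09 = 4.95
  Artistic impression 100 × 0.18 = 18
Sum = 81.725
Bonus points: 81.725 + 2 = 83.725
83.725 ≥ 82 → Exemplary

Exemplary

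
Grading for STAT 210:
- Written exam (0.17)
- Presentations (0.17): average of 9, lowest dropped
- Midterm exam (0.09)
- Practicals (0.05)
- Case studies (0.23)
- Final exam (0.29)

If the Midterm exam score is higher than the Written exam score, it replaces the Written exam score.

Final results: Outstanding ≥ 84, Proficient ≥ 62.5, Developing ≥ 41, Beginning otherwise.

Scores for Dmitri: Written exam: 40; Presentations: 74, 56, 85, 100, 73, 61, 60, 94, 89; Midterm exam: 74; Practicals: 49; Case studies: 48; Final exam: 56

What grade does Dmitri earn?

Developing

Presentations: drop 56 → average of remaining 8 = 636/8 = 79.5
Midterm exam (74) > Written exam (40), so Written exam counts as 74.
Weighted total:
  Written exam 74 × 0.17 = 12.58
  Presentations 79.5 × 0.17 = 13.515
  Midterm exam 74 × 0.09 = 6.66
  Practicals 49 × 0.05 = 2.45
  Case studies 48 × 0.23 = 11.04
  Final exam 56 × 0.29 = 16.24
Sum = 62.485
62.485 is ≥ 41 and < 62.5 → Developing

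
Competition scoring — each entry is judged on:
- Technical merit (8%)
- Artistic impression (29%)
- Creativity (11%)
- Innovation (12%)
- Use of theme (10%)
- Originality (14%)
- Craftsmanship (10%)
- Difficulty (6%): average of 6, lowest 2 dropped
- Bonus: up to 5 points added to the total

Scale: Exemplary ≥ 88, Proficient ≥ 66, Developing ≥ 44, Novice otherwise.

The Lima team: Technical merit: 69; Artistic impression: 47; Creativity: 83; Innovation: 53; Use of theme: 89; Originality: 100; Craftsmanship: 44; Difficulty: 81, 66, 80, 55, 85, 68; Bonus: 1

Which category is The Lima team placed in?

Proficient

Difficulty: drop 55, 66 → average of remaining 4 = 314/4 = 78.5
Weighted total:
  Technical merit 69 × 0.08 = 5.52
  Artistic impression 47 × 0.29 = 13.63
  Creativity 83 × 0.11 = 9.13
  Innovation 53 × 0.12 = 6.36
  Use of theme 89 × 0.1 = 8.9
  Originality 100 × 0.14 = 14
  Craftsmanship 44 × 0.1 = 4.4
  Difficulty 78.5 × 0.06 = 4.71
Sum = 66.65
Bonus: 66.65 + 1 = 67.65
67.65 is ≥ 66 and < 88 → Proficient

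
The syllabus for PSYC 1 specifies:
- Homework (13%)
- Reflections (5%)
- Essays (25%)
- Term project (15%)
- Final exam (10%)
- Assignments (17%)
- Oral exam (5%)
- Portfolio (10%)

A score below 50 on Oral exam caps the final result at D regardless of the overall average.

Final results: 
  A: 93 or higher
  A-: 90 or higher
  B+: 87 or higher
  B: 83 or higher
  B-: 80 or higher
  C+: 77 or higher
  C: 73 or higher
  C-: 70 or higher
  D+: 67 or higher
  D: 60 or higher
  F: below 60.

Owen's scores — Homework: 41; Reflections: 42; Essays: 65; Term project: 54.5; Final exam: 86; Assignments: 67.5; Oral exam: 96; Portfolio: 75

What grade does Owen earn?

D

Oral exam score 96 ≥ 50: minimum met.
Weighted total:
  Homework 41 × 0.13 = 5.33
  Reflections 42 × 0.05 = 2.1
  Essays 65 × 0.25 = 16.25
  Term project 54.5 × 0.15 = 8.175
  Final exam 86 × 0.1 = 8.6
  Assignments 67.5 × 0.17 = 11.475
  Oral exam 96 × 0.05 = 4.8
  Portfolio 75 × 0.1 = 7.5
Sum = 64.23
64.23 is ≥ 60 and < 67 → D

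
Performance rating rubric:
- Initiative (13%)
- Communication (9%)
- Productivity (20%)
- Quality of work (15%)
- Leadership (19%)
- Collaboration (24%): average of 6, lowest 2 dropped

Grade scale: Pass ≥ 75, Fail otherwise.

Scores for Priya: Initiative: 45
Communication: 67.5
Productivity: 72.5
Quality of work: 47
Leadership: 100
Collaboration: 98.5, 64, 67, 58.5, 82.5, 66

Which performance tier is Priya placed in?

Collaboration: drop 58.5, 64 → average of remaining 4 = 314/4 = 78.5
Weighted total:
  Initiative 45 × 0.13 = 5.85
  Communication 67.5 × 0.09 = 6.075
  Productivity 72.5 × 0.2 = 14.5
  Quality of work 47 × 0.15 = 7.05
  Leadership 100 × 0.19 = 19
  Collaboration 78.5 × 0.24 = 18.84
Sum = 71.315
71.315 < 75 → Fail

Fail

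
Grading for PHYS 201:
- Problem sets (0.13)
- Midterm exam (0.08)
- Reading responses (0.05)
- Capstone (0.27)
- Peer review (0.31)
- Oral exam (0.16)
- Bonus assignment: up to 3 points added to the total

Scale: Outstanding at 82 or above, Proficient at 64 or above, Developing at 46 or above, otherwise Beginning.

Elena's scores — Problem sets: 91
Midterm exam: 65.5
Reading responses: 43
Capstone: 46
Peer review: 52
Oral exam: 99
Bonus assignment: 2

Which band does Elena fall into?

Proficient

Weighted total:
  Problem sets 91 × 0.13 = 11.83
  Midterm exam 65.5 × 0.08 = 5.24
  Reading responses 43 × 0.05 = 2.15
  Capstone 46 × 0.27 = 12.42
  Peer review 52 × 0.31 = 16.12
  Oral exam 99 × 0.16 = 15.84
Sum = 63.6
Bonus assignment: 63.6 + 2 = 65.6
65.6 is ≥ 64 and < 82 → Proficient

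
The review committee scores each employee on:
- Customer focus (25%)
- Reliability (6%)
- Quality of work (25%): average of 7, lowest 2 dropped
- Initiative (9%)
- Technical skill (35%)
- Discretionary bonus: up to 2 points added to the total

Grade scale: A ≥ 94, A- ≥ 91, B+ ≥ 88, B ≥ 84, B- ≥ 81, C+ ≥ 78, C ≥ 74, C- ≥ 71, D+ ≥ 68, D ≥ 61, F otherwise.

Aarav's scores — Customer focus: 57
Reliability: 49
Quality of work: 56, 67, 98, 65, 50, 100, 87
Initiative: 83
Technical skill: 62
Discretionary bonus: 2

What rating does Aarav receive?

Quality of work: drop 50, 56 → average of remaining 5 = 417/5 = 83.4
Weighted total:
  Customer focus 57 × 0.25 = 14.25
  Reliability 49 × 0.06 = 2.94
  Quality of work 83.4 × 0.25 = 20.85
  Initiative 83 × 0.09 = 7.47
  Technical skill 62 × 0.35 = 21.7
Sum = 67.21
Discretionary bonus: 67.21 + 2 = 69.21
69.21 is ≥ 68 and < 71 → D+

D+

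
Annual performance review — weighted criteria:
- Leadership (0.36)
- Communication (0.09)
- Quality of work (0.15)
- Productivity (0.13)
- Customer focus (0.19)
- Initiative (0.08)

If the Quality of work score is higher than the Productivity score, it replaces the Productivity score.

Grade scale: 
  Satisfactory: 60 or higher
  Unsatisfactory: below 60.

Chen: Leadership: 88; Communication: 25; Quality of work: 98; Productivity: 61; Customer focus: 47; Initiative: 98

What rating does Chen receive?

Quality of work (98) > Productivity (61), so Productivity counts as 98.
Weighted total:
  Leadership 88 × 0.36 = 31.68
  Communication 25 × 0.09 = 2.25
  Quality of work 98 × 0.15 = 14.7
  Productivity 98 × 0.13 = 12.74
  Customer focus 47 × 0.19 = 8.93
  Initiative 98 × 0.08 = 7.84
Sum = 78.14
78.14 ≥ 60 → Satisfactory

Satisfactory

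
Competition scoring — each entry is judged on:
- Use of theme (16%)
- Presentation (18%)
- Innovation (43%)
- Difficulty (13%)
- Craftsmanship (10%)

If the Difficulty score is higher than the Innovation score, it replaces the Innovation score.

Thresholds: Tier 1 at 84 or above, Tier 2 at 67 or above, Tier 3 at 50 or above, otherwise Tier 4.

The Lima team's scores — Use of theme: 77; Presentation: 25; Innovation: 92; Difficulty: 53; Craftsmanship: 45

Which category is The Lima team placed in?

Tier 2

Difficulty (53) ≤ Innovation (92), so Innovation stays at 92.
Weighted total:
  Use of theme 77 × 0.16 = 12.32
  Presentation 25 × 0.18 = 4.5
  Innovation 92 × 0.43 = 39.56
  Difficulty 53 × 0.13 = 6.89
  Craftsmanship 45 × 0.1 = 4.5
Sum = 67.77
67.77 is ≥ 67 and < 84 → Tier 2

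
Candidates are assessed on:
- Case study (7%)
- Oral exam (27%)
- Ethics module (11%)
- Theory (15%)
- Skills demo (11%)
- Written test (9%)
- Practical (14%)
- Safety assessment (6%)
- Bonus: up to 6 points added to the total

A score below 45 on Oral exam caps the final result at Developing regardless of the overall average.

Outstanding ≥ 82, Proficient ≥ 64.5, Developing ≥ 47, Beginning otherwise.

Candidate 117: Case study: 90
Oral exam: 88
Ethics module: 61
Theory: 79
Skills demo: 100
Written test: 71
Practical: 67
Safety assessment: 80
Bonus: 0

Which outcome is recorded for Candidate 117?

Oral exam score 88 ≥ 45: minimum met.
Weighted total:
  Case study 90 × 0.07 = 6.3
  Oral exam 88 × 0.27 = 23.76
  Ethics module 61 × 0.11 = 6.71
  Theory 79 × 0.15 = 11.85
  Skills demo 100 × 0.11 = 11
  Written test 71 × 0.09 = 6.39
  Practical 67 × 0.14 = 9.38
  Safety assessment 80 × 0.06 = 4.8
Sum = 80.19
Bonus: 80.19 + 0 = 80.19
80.19 is ≥ 64.5 and < 82 → Proficient

Proficient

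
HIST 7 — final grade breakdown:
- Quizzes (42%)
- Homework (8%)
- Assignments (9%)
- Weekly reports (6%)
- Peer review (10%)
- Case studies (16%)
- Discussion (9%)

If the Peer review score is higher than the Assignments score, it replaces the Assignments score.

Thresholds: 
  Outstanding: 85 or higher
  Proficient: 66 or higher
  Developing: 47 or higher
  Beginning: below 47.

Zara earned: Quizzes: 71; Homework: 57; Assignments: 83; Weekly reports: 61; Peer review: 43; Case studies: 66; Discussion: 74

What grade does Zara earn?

Proficient

Peer review (43) ≤ Assignments (83), so Assignments stays at 83.
Weighted total:
  Quizzes 71 × 0.42 = 29.82
  Homework 57 × 0.08 = 4.56
  Assignments 83 × 0.09 = 7.47
  Weekly reports 61 × 0.06 = 3.66
  Peer review 43 × 0.1 = 4.3
  Case studies 66 × 0.16 = 10.56
  Discussion 74 × 0.09 = 6.66
Sum = 67.03
67.03 is ≥ 66 and < 85 → Proficient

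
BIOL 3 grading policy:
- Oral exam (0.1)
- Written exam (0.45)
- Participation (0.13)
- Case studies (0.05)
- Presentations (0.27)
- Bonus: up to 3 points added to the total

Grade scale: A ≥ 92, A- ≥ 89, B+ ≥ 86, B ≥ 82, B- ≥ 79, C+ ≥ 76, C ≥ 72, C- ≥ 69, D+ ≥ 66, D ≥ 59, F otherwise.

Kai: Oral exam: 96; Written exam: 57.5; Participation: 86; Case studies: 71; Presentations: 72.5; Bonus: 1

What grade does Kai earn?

C-

Weighted total:
  Oral exam 96 × 0.1 = 9.6
  Written exam 57.5 × 0.45 = 25.875
  Participation 86 × 0.13 = 11.18
  Case studies 71 × 0.05 = 3.55
  Presentations 72.5 × 0.27 = 19.575
Sum = 69.78
Bonus: 69.78 + 1 = 70.78
70.78 is ≥ 69 and < 72 → C-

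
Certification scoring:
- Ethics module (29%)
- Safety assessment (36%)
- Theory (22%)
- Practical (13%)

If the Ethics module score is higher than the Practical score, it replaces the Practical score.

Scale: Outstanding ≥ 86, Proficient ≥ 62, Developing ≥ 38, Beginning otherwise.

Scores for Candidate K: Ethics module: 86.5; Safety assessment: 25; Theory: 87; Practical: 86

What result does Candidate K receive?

Proficient

Ethics module (86.5) > Practical (86), so Practical counts as 86.5.
Weighted total:
  Ethics module 86.5 × 0.29 = 25.085
  Safety assessment 25 × 0.36 = 9
  Theory 87 × 0.22 = 19.14
  Practical 86.5 × 0.13 = 11.245
Sum = 64.47
64.47 is ≥ 62 and < 86 → Proficient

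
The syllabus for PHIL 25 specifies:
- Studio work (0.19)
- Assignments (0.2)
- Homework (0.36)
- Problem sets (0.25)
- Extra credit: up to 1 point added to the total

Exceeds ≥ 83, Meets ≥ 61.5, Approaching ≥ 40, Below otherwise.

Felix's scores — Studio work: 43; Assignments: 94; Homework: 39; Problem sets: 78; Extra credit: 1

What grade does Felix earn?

Weighted total:
  Studio work 43 × 0.19 = 8.17
  Assignments 94 × 0.2 = 18.8
  Homework 39 × 0.36 = 14.04
  Problem sets 78 × 0.25 = 19.5
Sum = 60.51
Extra credit: 60.51 + 1 = 61.51
61.51 is ≥ 61.5 and < 83 → Meets

Meets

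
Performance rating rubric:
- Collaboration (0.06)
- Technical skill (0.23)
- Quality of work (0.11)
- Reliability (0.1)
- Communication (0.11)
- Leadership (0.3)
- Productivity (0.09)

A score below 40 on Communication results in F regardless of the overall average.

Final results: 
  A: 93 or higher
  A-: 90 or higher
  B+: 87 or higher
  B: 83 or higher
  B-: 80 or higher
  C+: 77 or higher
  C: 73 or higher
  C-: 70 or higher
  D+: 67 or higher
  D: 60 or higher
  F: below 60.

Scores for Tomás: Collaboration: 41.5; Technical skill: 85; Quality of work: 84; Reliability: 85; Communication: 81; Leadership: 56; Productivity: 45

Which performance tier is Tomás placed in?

D+

Communication score 81 ≥ 40: minimum met.
Weighted total:
  Collaboration 41.5 × 0.06 = 2.49
  Technical skill 85 × 0.23 = 19.55
  Quality of work 84 × 0.11 = 9.24
  Reliability 85 × 0.1 = 8.5
  Communication 81 × 0.11 = 8.91
  Leadership 56 × 0.3 = 16.8
  Productivity 45 × 0.09 = 4.05
Sum = 69.54
69.54 is ≥ 67 and < 70 → D+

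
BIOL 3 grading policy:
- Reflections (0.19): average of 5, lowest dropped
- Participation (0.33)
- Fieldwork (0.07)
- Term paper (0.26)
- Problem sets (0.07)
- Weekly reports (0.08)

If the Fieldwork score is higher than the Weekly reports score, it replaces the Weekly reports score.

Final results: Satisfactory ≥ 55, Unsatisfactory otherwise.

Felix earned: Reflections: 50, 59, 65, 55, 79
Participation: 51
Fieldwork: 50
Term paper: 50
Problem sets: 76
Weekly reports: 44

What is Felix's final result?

Reflections: drop 50 → average of remaining 4 = 258/4 = 64.5
Fieldwork (50) > Weekly reports (44), so Weekly reports counts as 50.
Weighted total:
  Reflections 64.5 × 0.19 = 12.255
  Participation 51 × 0.33 = 16.83
  Fieldwork 50 × 0.07 = 3.5
  Term paper 50 × 0.26 = 13
  Problem sets 76 × 0.07 = 5.32
  Weekly reports 50 × 0.08 = 4
Sum = 54.905
54.905 < 55 → Unsatisfactory

Unsatisfactory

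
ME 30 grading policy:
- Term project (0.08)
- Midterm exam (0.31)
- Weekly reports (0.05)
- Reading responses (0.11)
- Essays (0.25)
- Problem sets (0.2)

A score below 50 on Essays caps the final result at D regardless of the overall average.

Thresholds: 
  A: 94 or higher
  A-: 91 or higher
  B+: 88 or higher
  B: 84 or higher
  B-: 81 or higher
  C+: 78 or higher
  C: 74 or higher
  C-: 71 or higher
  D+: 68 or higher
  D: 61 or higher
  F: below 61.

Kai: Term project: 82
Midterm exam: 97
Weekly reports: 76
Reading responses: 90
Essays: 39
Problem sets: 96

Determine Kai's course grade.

D

Essays score 39 < 50: minimum not met.
Weighted total:
  Term project 82 × 0.08 = 6.56
  Midterm exam 97 × 0.31 = 30.07
  Weekly reports 76 × 0.05 = 3.8
  Reading responses 90 × 0.11 = 9.9
  Essays 39 × 0.25 = 9.75
  Problem sets 96 × 0.2 = 19.2
Sum = 79.28
79.28 would be C+; cap at D applies → D.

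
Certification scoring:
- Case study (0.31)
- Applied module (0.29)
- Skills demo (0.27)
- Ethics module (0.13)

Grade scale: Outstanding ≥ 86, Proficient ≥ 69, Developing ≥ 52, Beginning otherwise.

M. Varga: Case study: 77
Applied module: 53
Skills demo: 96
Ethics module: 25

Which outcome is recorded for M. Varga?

Developing

Weighted total:
  Case study 77 × 0.31 = 23.87
  Applied module 53 × 0.29 = 15.37
  Skills demo 96 × 0.27 = 25.92
  Ethics module 25 × 0.13 = 3.25
Sum = 68.41
68.41 is ≥ 52 and < 69 → Developing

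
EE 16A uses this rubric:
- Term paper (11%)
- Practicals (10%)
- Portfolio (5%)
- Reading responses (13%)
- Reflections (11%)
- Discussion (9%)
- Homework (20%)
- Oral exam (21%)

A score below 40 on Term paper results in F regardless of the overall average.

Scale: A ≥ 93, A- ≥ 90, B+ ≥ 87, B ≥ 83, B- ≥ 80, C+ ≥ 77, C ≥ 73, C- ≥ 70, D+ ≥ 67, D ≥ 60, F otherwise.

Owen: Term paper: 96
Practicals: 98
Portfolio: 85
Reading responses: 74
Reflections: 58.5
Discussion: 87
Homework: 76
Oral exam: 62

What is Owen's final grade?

Term paper score 96 ≥ 40: minimum met.
Weighted total:
  Term paper 96 × 0.11 = 10.56
  Practicals 98 × 0.1 = 9.8
  Portfolio 85 × 0.05 = 4.25
  Reading responses 74 × 0.13 = 9.62
  Reflections 58.5 × 0.11 = 6.435
  Discussion 87 × 0.09 = 7.83
  Homework 76 × 0.2 = 15.2
  Oral exam 62 × 0.21 = 13.02
Sum = 76.715
76.715 is ≥ 73 and < 77 → C

C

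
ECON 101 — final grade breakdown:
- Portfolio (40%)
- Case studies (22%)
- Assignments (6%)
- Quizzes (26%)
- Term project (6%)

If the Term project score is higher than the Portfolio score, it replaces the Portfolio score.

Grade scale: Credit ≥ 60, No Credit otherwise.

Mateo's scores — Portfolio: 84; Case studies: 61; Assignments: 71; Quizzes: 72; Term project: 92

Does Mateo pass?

Credit

Term project (92) > Portfolio (84), so Portfolio counts as 92.
Weighted total:
  Portfolio 92 × 0.4 = 36.8
  Case studies 61 × 0.22 = 13.42
  Assignments 71 × 0.06 = 4.26
  Quizzes 72 × 0.26 = 18.72
  Term project 92 × 0.06 = 5.52
Sum = 78.72
78.72 ≥ 60 → Credit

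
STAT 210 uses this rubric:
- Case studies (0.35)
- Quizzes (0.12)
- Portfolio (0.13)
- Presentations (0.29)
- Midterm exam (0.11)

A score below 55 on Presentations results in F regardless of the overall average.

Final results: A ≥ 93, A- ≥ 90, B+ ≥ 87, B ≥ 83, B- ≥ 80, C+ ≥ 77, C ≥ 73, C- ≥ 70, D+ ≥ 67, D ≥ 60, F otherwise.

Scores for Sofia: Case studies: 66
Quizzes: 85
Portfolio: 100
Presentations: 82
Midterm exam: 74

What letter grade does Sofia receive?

C+

Presentations score 82 ≥ 55: minimum met.
Weighted total:
  Case studies 66 × 0.35 = 23.1
  Quizzes 85 × 0.12 = 10.2
  Portfolio 100 × 0.13 = 13
  Presentations 82 × 0.29 = 23.78
  Midterm exam 74 × 0.11 = 8.14
Sum = 78.22
78.22 is ≥ 77 and < 80 → C+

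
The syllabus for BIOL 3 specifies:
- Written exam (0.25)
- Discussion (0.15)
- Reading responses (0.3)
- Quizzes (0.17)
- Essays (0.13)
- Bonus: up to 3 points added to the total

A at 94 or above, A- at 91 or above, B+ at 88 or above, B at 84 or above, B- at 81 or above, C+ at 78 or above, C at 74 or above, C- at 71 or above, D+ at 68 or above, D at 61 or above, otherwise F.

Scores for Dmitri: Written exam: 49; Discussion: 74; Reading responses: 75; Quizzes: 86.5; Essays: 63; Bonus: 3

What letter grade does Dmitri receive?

C-

Weighted total:
  Written exam 49 × 0.25 = 12.25
  Discussion 74 × 0.15 = 11.1
  Reading responses 75 × 0.3 = 22.5
  Quizzes 86.5 × 0.17 = 14.705
  Essays 63 × 0.13 = 8.19
Sum = 68.745
Bonus: 68.745 + 3 = 71.745
71.745 is ≥ 71 and < 74 → C-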